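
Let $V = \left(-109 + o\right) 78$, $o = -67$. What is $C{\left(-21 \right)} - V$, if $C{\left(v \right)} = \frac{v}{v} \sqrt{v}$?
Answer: $13728 + i \sqrt{21} \approx 13728.0 + 4.5826 i$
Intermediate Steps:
$C{\left(v \right)} = \sqrt{v}$ ($C{\left(v \right)} = 1 \sqrt{v} = \sqrt{v}$)
$V = -13728$ ($V = \left(-109 - 67\right) 78 = \left(-176\right) 78 = -13728$)
$C{\left(-21 \right)} - V = \sqrt{-21} - -13728 = i \sqrt{21} + 13728 = 13728 + i \sqrt{21}$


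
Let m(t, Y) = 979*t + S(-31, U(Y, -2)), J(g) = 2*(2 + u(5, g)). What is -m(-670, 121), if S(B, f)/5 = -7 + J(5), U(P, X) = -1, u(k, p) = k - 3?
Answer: 655925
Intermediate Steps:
u(k, p) = -3 + k
J(g) = 8 (J(g) = 2*(2 + (-3 + 5)) = 2*(2 + 2) = 2*4 = 8)
S(B, f) = 5 (S(B, f) = 5*(-7 + 8) = 5*1 = 5)
m(t, Y) = 5 + 979*t (m(t, Y) = 979*t + 5 = 5 + 979*t)
-m(-670, 121) = -(5 + 979*(-670)) = -(5 - 655930) = -1*(-655925) = 655925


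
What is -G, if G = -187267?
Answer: 187267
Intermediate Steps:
-G = -1*(-187267) = 187267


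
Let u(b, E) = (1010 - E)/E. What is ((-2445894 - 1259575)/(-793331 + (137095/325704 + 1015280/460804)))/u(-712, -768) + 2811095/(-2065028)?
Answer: -26377061606210265351837721/7806601222630683118835644 ≈ -3.3788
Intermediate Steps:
u(b, E) = (1010 - E)/E
((-2445894 - 1259575)/(-793331 + (137095/325704 + 1015280/460804)))/u(-712, -768) + 2811095/(-2065028) = ((-2445894 - 1259575)/(-793331 + (137095/325704 + 1015280/460804)))/(((1010 - 1*(-768))/(-768))) + 2811095/(-2065028) = (-3705469/(-793331 + (137095*(1/325704) + 1015280*(1/460804))))/((-(1010 + 768)/768)) + 2811095*(-1/2065028) = (-3705469/(-793331 + (137095/325704 + 253820/115201)))/((-1/768*1778)) - 401585/295004 = (-3705469/(-793331 + 98463670375/37521426504))/(-889/384) - 401585/295004 = -3705469/(-29766812346174449/37521426504)*(-384/889) - 401585/295004 = -3705469*(-37521426504/29766812346174449)*(-384/889) - 401585/295004 = (139034482746350376/29766812346174449)*(-384/889) - 401585/295004 = -53389241374598544384/26462696175749085161 - 401585/295004 = -26377061606210265351837721/7806601222630683118835644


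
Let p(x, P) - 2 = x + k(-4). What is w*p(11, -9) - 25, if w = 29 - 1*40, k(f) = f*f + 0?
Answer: -344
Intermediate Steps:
k(f) = f² (k(f) = f² + 0 = f²)
w = -11 (w = 29 - 40 = -11)
p(x, P) = 18 + x (p(x, P) = 2 + (x + (-4)²) = 2 + (x + 16) = 2 + (16 + x) = 18 + x)
w*p(11, -9) - 25 = -11*(18 + 11) - 25 = -11*29 - 25 = -319 - 25 = -344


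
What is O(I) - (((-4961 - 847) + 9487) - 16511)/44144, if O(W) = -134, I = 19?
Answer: -368904/2759 ≈ -133.71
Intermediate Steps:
O(I) - (((-4961 - 847) + 9487) - 16511)/44144 = -134 - (((-4961 - 847) + 9487) - 16511)/44144 = -134 - ((-5808 + 9487) - 16511)/44144 = -134 - (3679 - 16511)/44144 = -134 - (-12832)/44144 = -134 - 1*(-802/2759) = -134 + 802/2759 = -368904/2759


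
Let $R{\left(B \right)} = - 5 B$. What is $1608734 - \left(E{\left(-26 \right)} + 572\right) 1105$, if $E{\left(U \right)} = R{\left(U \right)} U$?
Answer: $4711574$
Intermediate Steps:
$E{\left(U \right)} = - 5 U^{2}$ ($E{\left(U \right)} = - 5 U U = - 5 U^{2}$)
$1608734 - \left(E{\left(-26 \right)} + 572\right) 1105 = 1608734 - \left(- 5 \left(-26\right)^{2} + 572\right) 1105 = 1608734 - \left(\left(-5\right) 676 + 572\right) 1105 = 1608734 - \left(-3380 + 572\right) 1105 = 1608734 - \left(-2808\right) 1105 = 1608734 - -3102840 = 1608734 + 3102840 = 4711574$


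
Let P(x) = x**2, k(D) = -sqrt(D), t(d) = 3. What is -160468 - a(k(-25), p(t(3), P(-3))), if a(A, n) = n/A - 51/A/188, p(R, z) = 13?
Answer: -160468 - 2393*I/940 ≈ -1.6047e+5 - 2.5457*I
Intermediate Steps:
a(A, n) = -51/(188*A) + n/A (a(A, n) = n/A - 51/A*(1/188) = n/A - 51/(188*A) = -51/(188*A) + n/A)
-160468 - a(k(-25), p(t(3), P(-3))) = -160468 - (-51/188 + 13)/((-sqrt(-25))) = -160468 - 2393/(((-5*I))*188) = -160468 - I/5*2393/188 = -160468 - 2393*I/940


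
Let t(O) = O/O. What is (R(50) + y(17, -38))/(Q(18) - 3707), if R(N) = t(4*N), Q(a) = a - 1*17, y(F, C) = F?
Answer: -9/1853 ≈ -0.0048570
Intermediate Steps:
t(O) = 1
Q(a) = -17 + a (Q(a) = a - 17 = -17 + a)
R(N) = 1
(R(50) + y(17, -38))/(Q(18) - 3707) = (1 + 17)/((-17 + 18) - 3707) = 18/(1 - 3707) = 18/(-3706) = 18*(-1/3706) = -9/1853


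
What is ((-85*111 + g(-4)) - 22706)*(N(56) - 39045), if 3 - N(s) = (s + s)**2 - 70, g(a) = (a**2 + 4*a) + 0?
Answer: 1655775756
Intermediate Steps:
g(a) = a**2 + 4*a
N(s) = 73 - 4*s**2 (N(s) = 3 - ((s + s)**2 - 70) = 3 - ((2*s)**2 - 70) = 3 - (4*s**2 - 70) = 3 - (-70 + 4*s**2) = 3 + (70 - 4*s**2) = 73 - 4*s**2)
((-85*111 + g(-4)) - 22706)*(N(56) - 39045) = ((-85*111 - 4*(4 - 4)) - 22706)*((73 - 4*56**2) - 39045) = ((-9435 - 4*0) - 22706)*((73 - 4*3136) - 39045) = ((-9435 + 0) - 22706)*((73 - 12544) - 39045) = (-9435 - 22706)*(-12471 - 39045) = -32141*(-51516) = 1655775756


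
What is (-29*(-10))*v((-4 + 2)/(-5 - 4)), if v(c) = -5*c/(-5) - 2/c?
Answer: -22910/9 ≈ -2545.6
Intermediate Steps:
v(c) = c - 2/c (v(c) = -5*c*(-⅕) - 2/c = c - 2/c)
(-29*(-10))*v((-4 + 2)/(-5 - 4)) = (-29*(-10))*((-4 + 2)/(-5 - 4) - 2*(-5 - 4)/(-4 + 2)) = 290*(-2/(-9) - 2/((-2/(-9)))) = 290*(-2*(-⅑) - 2/((-2*(-⅑)))) = 290*(2/9 - 2/2/9) = 290*(2/9 - 2*9/2) = 290*(2/9 - 9) = 290*(-79/9) = -22910/9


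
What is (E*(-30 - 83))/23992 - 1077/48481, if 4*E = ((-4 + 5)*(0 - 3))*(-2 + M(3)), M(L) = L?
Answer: -86922477/4652624608 ≈ -0.018682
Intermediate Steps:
E = -¾ (E = (((-4 + 5)*(0 - 3))*(-2 + 3))/4 = ((1*(-3))*1)/4 = (-3*1)/4 = (¼)*(-3) = -¾ ≈ -0.75000)
(E*(-30 - 83))/23992 - 1077/48481 = -3*(-30 - 83)/4/23992 - 1077/48481 = -¾*(-113)*(1/23992) - 1077*1/48481 = (339/4)*(1/23992) - 1077/48481 = 339/95968 - 1077/48481 = -86922477/4652624608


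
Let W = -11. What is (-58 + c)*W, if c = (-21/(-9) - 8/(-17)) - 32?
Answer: 48917/51 ≈ 959.16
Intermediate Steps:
c = -1489/51 (c = (-21*(-⅑) - 8*(-1/17)) - 32 = (7/3 + 8/17) - 32 = 143/51 - 32 = -1489/51 ≈ -29.196)
(-58 + c)*W = (-58 - 1489/51)*(-11) = -4447/51*(-11) = 48917/51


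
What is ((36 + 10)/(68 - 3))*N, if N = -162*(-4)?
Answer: 29808/65 ≈ 458.58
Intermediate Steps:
N = 648
((36 + 10)/(68 - 3))*N = ((36 + 10)/(68 - 3))*648 = (46/65)*648 = 29808/65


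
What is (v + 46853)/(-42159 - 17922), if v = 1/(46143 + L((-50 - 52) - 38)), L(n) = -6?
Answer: -2161656862/2771957097 ≈ -0.77983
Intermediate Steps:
v = 1/46137 (v = 1/(46143 - 6) = 1/46137 ≈ 2.1675e-5)
(v + 46853)/(-42159 - 17922) = (1/46137 + 46853)/(-42159 - 17922) = (2161656862/46137)/(-60081) = (2161656862/46137)*(-1/60081) = -2161656862/2771957097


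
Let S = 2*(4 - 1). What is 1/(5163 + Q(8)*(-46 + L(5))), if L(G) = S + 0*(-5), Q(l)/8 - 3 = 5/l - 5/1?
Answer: 1/5603 ≈ 0.00017848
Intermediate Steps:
S = 6 (S = 2*3 = 6)
Q(l) = -16 + 40/l (Q(l) = 24 + 8*(5/l - 5/1) = 24 + 8*(5/l - 5*1) = 24 + 8*(5/l - 5) = 24 + 8*(-5 + 5/l) = 24 + (-40 + 40/l) = -16 + 40/l)
L(G) = 6 (L(G) = 6 + 0*(-5) = 6 + 0 = 6)
1/(5163 + Q(8)*(-46 + L(5))) = 1/(5163 + (-16 + 40/8)*(-46 + 6)) = 1/(5163 + (-16 + 40*(1/8))*(-40)) = 1/(5163 + (-16 + 5)*(-40)) = 1/(5163 - 11*(-40)) = 1/(5163 + 440) = 1/5603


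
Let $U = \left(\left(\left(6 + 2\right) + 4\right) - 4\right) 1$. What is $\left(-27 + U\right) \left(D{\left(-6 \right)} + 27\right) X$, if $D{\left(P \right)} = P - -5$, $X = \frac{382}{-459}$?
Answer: $\frac{188708}{459} \approx 411.13$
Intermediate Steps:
$X = - \frac{382}{459}$ ($X = 382 \left(- \frac{1}{459}\right) = - \frac{382}{459} \approx -0.83224$)
$D{\left(P \right)} = 5 + P$ ($D{\left(P \right)} = P + 5 = 5 + P$)
$U = 8$ ($U = \left(\left(8 + 4\right) - 4\right) 1 = \left(12 - 4\right) 1 = 8 \cdot 1 = 8$)
$\left(-27 + U\right) \left(D{\left(-6 \right)} + 27\right) X = \left(-27 + 8\right) \left(\left(5 - 6\right) + 27\right) \left(- \frac{382}{459}\right) = - 19 \left(-1 + 27\right) \left(- \frac{382}{459}\right) = \left(-19\right) 26 \left(- \frac{382}{459}\right) = \left(-494\right) \left(- \frac{382}{459}\right) = \frac{188708}{459}$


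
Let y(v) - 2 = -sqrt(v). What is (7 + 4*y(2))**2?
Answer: 257 - 120*sqrt(2) ≈ 87.294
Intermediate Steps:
y(v) = 2 - sqrt(v)
(7 + 4*y(2))**2 = (7 + 4*(2 - sqrt(2)))**2 = (7 + (8 - 4*sqrt(2)))**2 = (15 - 4*sqrt(2))**2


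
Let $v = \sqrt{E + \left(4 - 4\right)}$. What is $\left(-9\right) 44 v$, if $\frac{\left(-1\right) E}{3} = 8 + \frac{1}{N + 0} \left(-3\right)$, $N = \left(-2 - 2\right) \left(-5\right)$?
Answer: $- \frac{198 i \sqrt{2355}}{5} \approx - 1921.7 i$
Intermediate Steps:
$N = 20$ ($N = \left(-2 - 2\right) \left(-5\right) = \left(-4\right) \left(-5\right) = 20$)
$E = - \frac{471}{20}$ ($E = - 3 \left(8 + \frac{1}{20 + 0} \left(-3\right)\right) = - 3 \left(8 + \frac{1}{20} \left(-3\right)\right) = - 3 \left(8 - \frac{3}{20}\right) = \left(-3\right) \frac{157}{20} = - \frac{471}{20} \approx -23.55$)
$v = \frac{i \sqrt{2355}}{10}$ ($v = \sqrt{- \frac{471}{20} + \left(4 - 4\right)} = \sqrt{- \frac{471}{20} + 0} = \sqrt{- \frac{471}{20}} = \frac{i \sqrt{2355}}{10} \approx 4.8528 i$)
$\left(-9\right) 44 v = \left(-9\right) 44 \frac{i \sqrt{2355}}{10} = - 396 \frac{i \sqrt{2355}}{10} = - \frac{198 i \sqrt{2355}}{5}$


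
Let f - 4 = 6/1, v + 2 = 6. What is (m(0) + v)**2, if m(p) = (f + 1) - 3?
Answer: 144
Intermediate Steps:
v = 4 (v = -2 + 6 = 4)
f = 10 (f = 4 + 6/1 = 4 + 6*1 = 4 + 6 = 10)
m(p) = 8 (m(p) = (10 + 1) - 3 = 11 - 3 = 8)
(m(0) + v)**2 = (8 + 4)**2 = 12**2 = 144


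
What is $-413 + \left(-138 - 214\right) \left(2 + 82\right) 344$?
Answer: $-10171805$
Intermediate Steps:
$-413 + \left(-138 - 214\right) \left(2 + 82\right) 344 = -413 + \left(-352\right) 84 \cdot 344 = -413 - 10171392 = -10171805$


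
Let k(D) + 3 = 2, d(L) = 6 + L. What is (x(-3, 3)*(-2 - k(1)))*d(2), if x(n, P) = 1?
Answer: -8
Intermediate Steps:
k(D) = -1 (k(D) = -3 + 2 = -1)
(x(-3, 3)*(-2 - k(1)))*d(2) = (1*(-2 - 1*(-1)))*(6 + 2) = (1*(-2 + 1))*8 = (1*(-1))*8 = -1*8 = -8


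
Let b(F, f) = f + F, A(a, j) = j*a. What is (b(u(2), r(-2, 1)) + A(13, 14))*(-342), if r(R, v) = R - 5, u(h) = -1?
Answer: -59508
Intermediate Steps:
A(a, j) = a*j
r(R, v) = -5 + R
b(F, f) = F + f
(b(u(2), r(-2, 1)) + A(13, 14))*(-342) = ((-1 + (-5 - 2)) + 13*14)*(-342) = ((-1 - 7) + 182)*(-342) = (-8 + 182)*(-342) = 174*(-342) = -59508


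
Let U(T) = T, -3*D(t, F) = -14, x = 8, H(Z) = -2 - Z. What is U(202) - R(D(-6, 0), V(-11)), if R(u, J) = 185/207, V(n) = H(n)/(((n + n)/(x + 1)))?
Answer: 41629/207 ≈ 201.11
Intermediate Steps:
D(t, F) = 14/3 (D(t, F) = -⅓*(-14) = 14/3)
V(n) = 9*(-2 - n)/(2*n) (V(n) = (-2 - n)/(((n + n)/(8 + 1))) = (-2 - n)/(((2*n)/9)) = (-2 - n)/(((2*n)*(⅑))) = (-2 - n)/((2*n/9)) = (-2 - n)*(9/(2*n)) = 9*(-2 - n)/(2*n))
R(u, J) = 185/207 (R(u, J) = 185*(1/207) = 185/207)
U(202) - R(D(-6, 0), V(-11)) = 202 - 1*185/207 = 202 - 185/207 = 41629/207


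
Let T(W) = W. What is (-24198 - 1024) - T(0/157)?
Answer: -25222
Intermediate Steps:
(-24198 - 1024) - T(0/157) = (-24198 - 1024) - 0/157 = -25222 - 0/157 = -25222 - 1*0 = -25222 + 0 = -25222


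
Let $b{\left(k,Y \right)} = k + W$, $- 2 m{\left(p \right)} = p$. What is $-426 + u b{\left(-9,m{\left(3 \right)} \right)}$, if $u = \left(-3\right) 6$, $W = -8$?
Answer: $-120$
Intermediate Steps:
$m{\left(p \right)} = - \frac{p}{2}$
$b{\left(k,Y \right)} = -8 + k$ ($b{\left(k,Y \right)} = k - 8 = -8 + k$)
$u = -18$
$-426 + u b{\left(-9,m{\left(3 \right)} \right)} = -426 - 18 \left(-8 - 9\right) = -426 - -306 = -426 + 306 = -120$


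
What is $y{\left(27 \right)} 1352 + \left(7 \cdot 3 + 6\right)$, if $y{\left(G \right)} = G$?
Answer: $36531$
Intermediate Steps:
$y{\left(27 \right)} 1352 + \left(7 \cdot 3 + 6\right) = 27 \cdot 1352 + \left(7 \cdot 3 + 6\right) = 36504 + \left(21 + 6\right) = 36504 + 27 = 36531$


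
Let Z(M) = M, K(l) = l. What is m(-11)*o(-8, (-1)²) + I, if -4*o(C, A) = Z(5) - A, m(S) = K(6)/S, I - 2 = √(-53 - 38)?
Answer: 28/11 + I*√91 ≈ 2.5455 + 9.5394*I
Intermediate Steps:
I = 2 + I*√91 (I = 2 + √(-53 - 38) = 2 + √(-91) = 2 + I*√91 ≈ 2.0 + 9.5394*I)
m(S) = 6/S
o(C, A) = -5/4 + A/4 (o(C, A) = -(5 - A)/4 = -5/4 + A/4)
m(-11)*o(-8, (-1)²) + I = (6/(-11))*(-5/4 + (¼)*(-1)²) + (2 + I*√91) = (6*(-1/11))*(-5/4 + (¼)*1) + (2 + I*√91) = -6*(-5/4 + ¼)/11 + (2 + I*√91) = -6/11*(-1) + (2 + I*√91) = 6/11 + (2 + I*√91) = 28/11 + I*√91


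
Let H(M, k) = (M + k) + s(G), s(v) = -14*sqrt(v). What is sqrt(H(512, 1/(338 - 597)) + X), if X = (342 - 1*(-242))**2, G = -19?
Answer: sqrt(22912722749 - 939134*I*sqrt(19))/259 ≈ 584.44 - 0.052208*I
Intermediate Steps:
X = 341056 (X = (342 + 242)**2 = 584**2 = 341056)
H(M, k) = M + k - 14*I*sqrt(19) (H(M, k) = (M + k) - 14*I*sqrt(19) = M + k - 14*I*sqrt(19))
sqrt(H(512, 1/(338 - 597)) + X) = sqrt((512 + 1/(338 - 597) - 14*I*sqrt(19)) + 341056) = sqrt((512 + 1/(-259) - 14*I*sqrt(19)) + 341056) = sqrt((512 - 1/259 - 14*I*sqrt(19)) + 341056) = sqrt((132607/259 - 14*I*sqrt(19)) + 341056) = sqrt(88466111/259 - 14*I*sqrt(19))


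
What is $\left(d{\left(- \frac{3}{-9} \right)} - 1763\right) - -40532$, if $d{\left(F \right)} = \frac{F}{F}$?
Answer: $38770$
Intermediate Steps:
$d{\left(F \right)} = 1$
$\left(d{\left(- \frac{3}{-9} \right)} - 1763\right) - -40532 = \left(1 - 1763\right) - -40532 = \left(1 - 1763\right) + 40532 = -1762 + 40532 = 38770$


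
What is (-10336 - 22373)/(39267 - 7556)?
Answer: -32709/31711 ≈ -1.0315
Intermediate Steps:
(-10336 - 22373)/(39267 - 7556) = -32709/31711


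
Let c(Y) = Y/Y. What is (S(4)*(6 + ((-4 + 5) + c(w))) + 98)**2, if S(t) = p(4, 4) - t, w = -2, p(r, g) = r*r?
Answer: 37636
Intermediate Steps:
p(r, g) = r**2
c(Y) = 1
S(t) = 16 - t (S(t) = 4**2 - t = 16 - t)
(S(4)*(6 + ((-4 + 5) + c(w))) + 98)**2 = ((16 - 1*4)*(6 + ((-4 + 5) + 1)) + 98)**2 = ((16 - 4)*(6 + (1 + 1)) + 98)**2 = (12*(6 + 2) + 98)**2 = (12*8 + 98)**2 = (96 + 98)**2 = 194**2 = 37636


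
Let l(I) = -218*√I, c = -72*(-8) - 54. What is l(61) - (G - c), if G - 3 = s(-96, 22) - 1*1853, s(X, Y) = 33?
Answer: 2339 - 218*√61 ≈ 636.37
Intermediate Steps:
c = 522 (c = 576 - 54 = 522)
G = -1817 (G = 3 + (33 - 1*1853) = 3 + (33 - 1853) = 3 - 1820 = -1817)
l(61) - (G - c) = -218*√61 - (-1817 - 1*522) = -218*√61 - (-1817 - 522) = -218*√61 - 1*(-2339) = -218*√61 + 2339 = 2339 - 218*√61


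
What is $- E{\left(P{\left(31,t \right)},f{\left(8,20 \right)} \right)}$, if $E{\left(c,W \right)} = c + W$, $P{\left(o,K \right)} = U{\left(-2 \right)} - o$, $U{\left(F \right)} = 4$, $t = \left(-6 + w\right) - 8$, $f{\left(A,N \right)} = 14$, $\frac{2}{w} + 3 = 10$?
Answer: $13$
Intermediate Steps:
$w = \frac{2}{7}$ ($w = \frac{2}{-3 + 10} = \frac{2}{7} \approx 0.28571$)
$t = - \frac{96}{7}$ ($t = \left(-6 + \frac{2}{7}\right) - 8 = - \frac{40}{7} - 8 = - \frac{96}{7} \approx -13.714$)
$P{\left(o,K \right)} = 4 - o$
$E{\left(c,W \right)} = W + c$
$- E{\left(P{\left(31,t \right)},f{\left(8,20 \right)} \right)} = - (14 + \left(4 - 31\right)) = - (14 - 27) = \left(-1\right) \left(-13\right) = 13$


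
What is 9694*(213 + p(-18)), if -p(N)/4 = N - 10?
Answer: 3150550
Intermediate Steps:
p(N) = 40 - 4*N (p(N) = -4*(N - 10) = -4*(-10 + N) = 40 - 4*N)
9694*(213 + p(-18)) = 9694*(213 + (40 - 4*(-18))) = 9694*(213 + (40 + 72)) = 9694*(213 + 112) = 9694*325 = 3150550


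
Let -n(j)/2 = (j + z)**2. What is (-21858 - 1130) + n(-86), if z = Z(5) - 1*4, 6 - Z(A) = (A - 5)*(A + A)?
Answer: -37100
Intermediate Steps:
Z(A) = 6 - 2*A*(-5 + A) (Z(A) = 6 - (A - 5)*(A + A) = 6 - (-5 + A)*2*A = 6 - 2*A*(-5 + A))
z = 2 (z = (6 - 2*5**2 + 10*5) - 1*4 = (6 - 2*25 + 50) - 4 = (6 - 50 + 50) - 4 = 6 - 4 = 2)
n(j) = -2*(2 + j)**2 (n(j) = -2*(j + 2)**2 = -2*(2 + j)**2)
(-21858 - 1130) + n(-86) = (-21858 - 1130) - 2*(2 - 86)**2 = -22988 - 2*(-84)**2 = -22988 - 2*7056 = -22988 - 14112 = -37100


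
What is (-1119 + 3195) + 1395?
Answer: 3471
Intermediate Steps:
(-1119 + 3195) + 1395 = 2076 + 1395 = 3471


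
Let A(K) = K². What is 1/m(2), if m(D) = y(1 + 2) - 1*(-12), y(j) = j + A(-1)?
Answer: 1/16 ≈ 0.062500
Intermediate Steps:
y(j) = 1 + j (y(j) = j + (-1)² = j + 1 = 1 + j)
m(D) = 16 (m(D) = (1 + (1 + 2)) - 1*(-12) = (1 + 3) + 12 = 4 + 12 = 16)
1/m(2) = 1/16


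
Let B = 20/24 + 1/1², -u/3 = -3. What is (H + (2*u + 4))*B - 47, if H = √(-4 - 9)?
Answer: -20/3 + 11*I*√13/6 ≈ -6.6667 + 6.6102*I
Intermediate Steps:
u = 9 (u = -3*(-3) = 9)
B = 11/6 (B = 20*(1/24) + 1/1 = ⅚ + 1*1 = ⅚ + 1 = 11/6 ≈ 1.8333)
H = I*√13 (H = √(-13) = I*√13 ≈ 3.6056*I)
(H + (2*u + 4))*B - 47 = (I*√13 + (2*9 + 4))*(11/6) - 47 = (I*√13 + (18 + 4))*(11/6) - 47 = (I*√13 + 22)*(11/6) - 47 = (22 + I*√13)*(11/6) - 47 = (121/3 + 11*I*√13/6) - 47 = -20/3 + 11*I*√13/6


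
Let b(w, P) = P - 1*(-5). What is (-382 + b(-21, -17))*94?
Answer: -37036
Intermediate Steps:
b(w, P) = 5 + P (b(w, P) = P + 5 = 5 + P)
(-382 + b(-21, -17))*94 = (-382 + (5 - 17))*94 = (-382 - 12)*94 = -394*94 = -37036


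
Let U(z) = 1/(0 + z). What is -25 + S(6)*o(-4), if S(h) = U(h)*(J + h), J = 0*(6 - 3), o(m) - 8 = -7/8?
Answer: -143/8 ≈ -17.875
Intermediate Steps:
o(m) = 57/8 (o(m) = 8 - 7/8 = 57/8)
U(z) = 1/z
J = 0 (J = 0*3 = 0)
S(h) = 1 (S(h) = (0 + h)/h = h/h = 1)
-25 + S(6)*o(-4) = -25 + 1*(57/8) = -25 + 57/8 = -143/8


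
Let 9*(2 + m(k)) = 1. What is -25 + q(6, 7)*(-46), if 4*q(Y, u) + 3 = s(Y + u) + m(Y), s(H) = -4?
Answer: 695/9 ≈ 77.222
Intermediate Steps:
m(k) = -17/9 (m(k) = -2 + (⅑)*1 = -2 + ⅑ = -17/9)
q(Y, u) = -20/9 (q(Y, u) = -¾ + (-4 - 17/9)/4 = -¾ + (¼)*(-53/9) = -¾ - 53/36 = -20/9)
-25 + q(6, 7)*(-46) = -25 - 20/9*(-46) = -25 + 920/9 = 695/9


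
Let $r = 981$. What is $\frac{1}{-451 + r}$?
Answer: $\frac{1}{530} \approx 0.0018868$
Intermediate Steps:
$\frac{1}{-451 + r} = \frac{1}{-451 + 981} = \frac{1}{530}$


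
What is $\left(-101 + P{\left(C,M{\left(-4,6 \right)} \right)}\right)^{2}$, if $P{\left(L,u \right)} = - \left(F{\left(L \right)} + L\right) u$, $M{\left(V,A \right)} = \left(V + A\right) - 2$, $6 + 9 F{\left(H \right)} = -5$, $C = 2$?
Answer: $10201$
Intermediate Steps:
$F{\left(H \right)} = - \frac{11}{9}$ ($F{\left(H \right)} = - \frac{2}{3} + \frac{1}{9} \left(-5\right) = - \frac{2}{3} - \frac{5}{9} = - \frac{11}{9}$)
$M{\left(V,A \right)} = -2 + A + V$ ($M{\left(V,A \right)} = \left(A + V\right) - 2 = -2 + A + V$)
$P{\left(L,u \right)} = - u \left(- \frac{11}{9} + L\right)$ ($P{\left(L,u \right)} = - \left(- \frac{11}{9} + L\right) u = - u \left(- \frac{11}{9} + L\right)$)
$\left(-101 + P{\left(C,M{\left(-4,6 \right)} \right)}\right)^{2} = \left(-101 + \frac{\left(-2 + 6 - 4\right) \left(11 - 18\right)}{9}\right)^{2} = \left(-101 + \frac{1}{9} \cdot 0 \left(11 - 18\right)\right)^{2} = \left(-101 + \frac{1}{9} \cdot 0 \left(-7\right)\right)^{2} = \left(-101 + 0\right)^{2} = \left(-101\right)^{2} = 10201$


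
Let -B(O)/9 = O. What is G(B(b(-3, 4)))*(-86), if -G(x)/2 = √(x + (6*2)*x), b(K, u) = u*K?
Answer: 1032*√39 ≈ 6444.8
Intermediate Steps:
b(K, u) = K*u
B(O) = -9*O
G(x) = -2*√13*√x (G(x) = -2*√(x + (6*2)*x) = -2*√(x + 12*x) = -2*√13*√x)
G(B(b(-3, 4)))*(-86) = -2*√13*√(-(-27)*4)*(-86) = -2*√13*√(-9*(-12))*(-86) = -2*√13*√108*(-86) = -2*√13*6*√3*(-86) = -12*√39*(-86) = 1032*√39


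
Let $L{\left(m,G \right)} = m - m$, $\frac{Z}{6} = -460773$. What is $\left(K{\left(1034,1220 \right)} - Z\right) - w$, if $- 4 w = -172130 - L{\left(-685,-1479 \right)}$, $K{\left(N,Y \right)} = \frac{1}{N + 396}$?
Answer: $\frac{1945947933}{715} \approx 2.7216 \cdot 10^{6}$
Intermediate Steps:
$Z = -2764638$ ($Z = 6 \left(-460773\right) = -2764638$)
$L{\left(m,G \right)} = 0$
$K{\left(N,Y \right)} = \frac{1}{396 + N}$
$w = \frac{86065}{2}$ ($w = - \frac{-172130 - 0}{4} = - \frac{-172130 + 0}{4} = \left(- \frac{1}{4}\right) \left(-172130\right) = \frac{86065}{2} \approx 43033.0$)
$\left(K{\left(1034,1220 \right)} - Z\right) - w = \left(\frac{1}{396 + 1034} - -2764638\right) - \frac{86065}{2} = \left(\frac{1}{1430} + 2764638\right) - \frac{86065}{2} = \frac{3953432341}{1430} - \frac{86065}{2} = \frac{1945947933}{715}$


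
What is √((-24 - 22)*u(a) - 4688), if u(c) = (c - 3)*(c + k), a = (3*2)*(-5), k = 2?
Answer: 2*I*√11798 ≈ 217.24*I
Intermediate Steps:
a = -30 (a = 6*(-5) = -30)
u(c) = (-3 + c)*(2 + c) (u(c) = (c - 3)*(c + 2) = (-3 + c)*(2 + c))
√((-24 - 22)*u(a) - 4688) = √((-24 - 22)*(-6 + (-30)² - 1*(-30)) - 4688) = √(-46*(-6 + 900 + 30) - 4688) = √(-46*924 - 4688) = √(-42504 - 4688) = √(-47192) = 2*I*√11798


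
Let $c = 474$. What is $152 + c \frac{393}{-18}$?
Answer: $-10197$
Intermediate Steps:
$152 + c \frac{393}{-18} = 152 + 474 \frac{393}{-18} = 152 + 474 \cdot 393 \left(- \frac{1}{18}\right) = 152 + 474 \left(- \frac{131}{6}\right) = 152 - 10349 = -10197$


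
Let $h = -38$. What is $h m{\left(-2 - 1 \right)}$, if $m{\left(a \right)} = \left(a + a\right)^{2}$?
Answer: $-1368$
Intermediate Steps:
$m{\left(a \right)} = 4 a^{2}$ ($m{\left(a \right)} = \left(2 a\right)^{2} = 4 a^{2}$)
$h m{\left(-2 - 1 \right)} = - 38 \cdot 4 \left(-2 - 1\right)^{2} = - 38 \cdot 4 \left(-3\right)^{2} = - 38 \cdot 4 \cdot 9 = \left(-38\right) 36 = -1368$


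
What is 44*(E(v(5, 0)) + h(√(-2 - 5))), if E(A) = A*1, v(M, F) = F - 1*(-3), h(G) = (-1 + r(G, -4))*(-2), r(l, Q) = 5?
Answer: -220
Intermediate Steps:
h(G) = -8 (h(G) = (-1 + 5)*(-2) = 4*(-2) = -8)
v(M, F) = 3 + F (v(M, F) = F + 3 = 3 + F)
E(A) = A
44*(E(v(5, 0)) + h(√(-2 - 5))) = 44*((3 + 0) - 8) = 44*(3 - 8) = 44*(-5) = -220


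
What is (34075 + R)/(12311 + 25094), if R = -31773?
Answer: 2302/37405 ≈ 0.061543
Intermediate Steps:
(34075 + R)/(12311 + 25094) = (34075 - 31773)/(12311 + 25094) = 2302/37405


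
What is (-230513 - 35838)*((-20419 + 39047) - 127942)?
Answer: 29115893214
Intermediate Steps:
(-230513 - 35838)*((-20419 + 39047) - 127942) = -266351*(18628 - 127942) = -266351*(-109314) = 29115893214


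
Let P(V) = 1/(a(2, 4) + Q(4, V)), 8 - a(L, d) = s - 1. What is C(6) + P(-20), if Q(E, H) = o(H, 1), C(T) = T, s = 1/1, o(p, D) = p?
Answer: 71/12 ≈ 5.9167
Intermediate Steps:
s = 1 (s = 1*1 = 1)
a(L, d) = 8 (a(L, d) = 8 - (1 - 1) = 8 - 1*0 = 8 + 0 = 8)
Q(E, H) = H
P(V) = 1/(8 + V)
C(6) + P(-20) = 6 + 1/(8 - 20) = 6 + 1/(-12) = 6 - 1/12 = 71/12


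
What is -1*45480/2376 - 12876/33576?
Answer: -5408437/277002 ≈ -19.525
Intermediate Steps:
-1*45480/2376 - 12876/33576 = -45480*1/2376 - 12876*1/33576 = -1895/99 - 1073/2798 = -5408437/277002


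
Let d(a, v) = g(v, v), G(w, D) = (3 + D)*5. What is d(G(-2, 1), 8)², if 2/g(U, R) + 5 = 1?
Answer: ¼ ≈ 0.25000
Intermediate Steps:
g(U, R) = -½ (g(U, R) = 2/(-5 + 1) = 2/(-4) = 2*(-¼) = -½)
G(w, D) = 15 + 5*D
d(a, v) = -½
d(G(-2, 1), 8)² = (-½)² = ¼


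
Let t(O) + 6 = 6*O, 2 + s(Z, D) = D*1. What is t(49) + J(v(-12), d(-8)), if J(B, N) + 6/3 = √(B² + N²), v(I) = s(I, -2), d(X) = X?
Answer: 286 + 4*√5 ≈ 294.94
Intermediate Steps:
s(Z, D) = -2 + D (s(Z, D) = -2 + D*1 = -2 + D)
v(I) = -4 (v(I) = -2 - 2 = -4)
J(B, N) = -2 + √(B² + N²)
t(O) = -6 + 6*O
t(49) + J(v(-12), d(-8)) = (-6 + 6*49) + (-2 + √((-4)² + (-8)²)) = (-6 + 294) + (-2 + √(16 + 64)) = 288 + (-2 + √80) = 288 + (-2 + 4*√5) = 286 + 4*√5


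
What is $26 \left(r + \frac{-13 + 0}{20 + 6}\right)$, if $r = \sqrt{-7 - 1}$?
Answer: $-13 + 52 i \sqrt{2} \approx -13.0 + 73.539 i$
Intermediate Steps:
$r = 2 i \sqrt{2}$ ($r = \sqrt{-8} = 2 i \sqrt{2} \approx 2.8284 i$)
$26 \left(r + \frac{-13 + 0}{20 + 6}\right) = 26 \left(2 i \sqrt{2} + \frac{-13 + 0}{20 + 6}\right) = 26 \left(2 i \sqrt{2} - \frac{13}{26}\right) = 26 \left(2 i \sqrt{2} - \frac{1}{2}\right) = 26 \left(- \frac{1}{2} + 2 i \sqrt{2}\right) = -13 + 52 i \sqrt{2}$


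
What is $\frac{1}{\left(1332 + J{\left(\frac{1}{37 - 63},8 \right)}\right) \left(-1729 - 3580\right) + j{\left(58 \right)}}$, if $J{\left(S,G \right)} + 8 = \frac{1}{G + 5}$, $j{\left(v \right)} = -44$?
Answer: $- \frac{13}{91384389} \approx -1.4226 \cdot 10^{-7}$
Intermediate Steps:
$J{\left(S,G \right)} = -8 + \frac{1}{5 + G}$ ($J{\left(S,G \right)} = -8 + \frac{1}{G + 5} = -8 + \frac{1}{5 + G}$)
$\frac{1}{\left(1332 + J{\left(\frac{1}{37 - 63},8 \right)}\right) \left(-1729 - 3580\right) + j{\left(58 \right)}} = \frac{1}{\left(1332 + \frac{-39 - 64}{5 + 8}\right) \left(-1729 - 3580\right) - 44} = \frac{1}{\left(1332 + \frac{-39 - 64}{13}\right) \left(-5309\right) - 44} = \frac{1}{\left(1332 + \frac{1}{13} \left(-103\right)\right) \left(-5309\right) - 44} = \frac{1}{\left(1332 - \frac{103}{13}\right) \left(-5309\right) - 44} = \frac{1}{\frac{17213}{13} \left(-5309\right) - 44} = \frac{1}{- \frac{91383817}{13} - 44} = \frac{1}{- \frac{91384389}{13}} = - \frac{13}{91384389}$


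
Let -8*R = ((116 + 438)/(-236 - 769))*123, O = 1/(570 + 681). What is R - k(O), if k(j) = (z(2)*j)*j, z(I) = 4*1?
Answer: 17773710997/2097101340 ≈ 8.4754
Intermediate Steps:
z(I) = 4
O = 1/1251 ≈ 0.00079936
R = 11357/1340 (R = -(116 + 438)/(-236 - 769)*123/8 = -554/(-1005)*123/8 = -554*(-1/1005)*123/8 = -(-277)*123/4020 = -1/8*(-22714/335) = 11357/1340 ≈ 8.4754)
k(j) = 4*j**2 (k(j) = (4*j)*j = 4*j**2)
R - k(O) = 11357/1340 - 4*(1/1251)**2 = 11357/1340 - 4/1565001 = 17773710997/2097101340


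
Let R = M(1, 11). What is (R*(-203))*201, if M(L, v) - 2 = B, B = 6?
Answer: -326424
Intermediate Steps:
M(L, v) = 8 (M(L, v) = 2 + 6 = 8)
R = 8
(R*(-203))*201 = (8*(-203))*201 = -1624*201 = -326424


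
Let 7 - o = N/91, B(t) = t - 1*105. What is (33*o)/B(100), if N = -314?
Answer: -31383/455 ≈ -68.974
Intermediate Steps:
B(t) = -105 + t (B(t) = t - 105 = -105 + t)
o = 951/91 (o = 7 - (-314)/91 = 7 - 1*(-314/91) = 7 + 314/91 = 951/91 ≈ 10.451)
(33*o)/B(100) = (33*(951/91))/(-105 + 100) = (31383/91)/(-5) = (31383/91)*(-⅕) = -31383/455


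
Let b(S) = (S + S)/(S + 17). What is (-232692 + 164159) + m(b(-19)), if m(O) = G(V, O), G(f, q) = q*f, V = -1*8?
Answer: -68685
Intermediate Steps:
V = -8
G(f, q) = f*q
b(S) = 2*S/(17 + S) (b(S) = (2*S)/(17 + S) = 2*S/(17 + S))
m(O) = -8*O
(-232692 + 164159) + m(b(-19)) = (-232692 + 164159) - 16*(-19)/(17 - 19) = -68533 - 16*(-19)/(-2) = -68533 - 16*(-19)*(-1)/2 = -68533 - 8*19 = -68533 - 152 = -68685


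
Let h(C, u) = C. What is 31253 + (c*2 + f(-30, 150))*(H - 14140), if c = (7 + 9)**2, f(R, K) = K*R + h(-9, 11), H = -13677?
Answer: 111215802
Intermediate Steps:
f(R, K) = -9 + K*R (f(R, K) = K*R - 9 = -9 + K*R)
c = 256 (c = 16**2 = 256)
31253 + (c*2 + f(-30, 150))*(H - 14140) = 31253 + (256*2 + (-9 + 150*(-30)))*(-13677 - 14140) = 31253 + (512 + (-9 - 4500))*(-27817) = 31253 + (512 - 4509)*(-27817) = 31253 - 3997*(-27817) = 31253 + 111184549 = 111215802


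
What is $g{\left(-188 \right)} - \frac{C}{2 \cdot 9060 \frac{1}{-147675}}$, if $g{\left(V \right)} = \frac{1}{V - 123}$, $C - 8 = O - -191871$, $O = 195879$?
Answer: $\frac{593617752201}{187844} \approx 3.1602 \cdot 10^{6}$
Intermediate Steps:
$C = 387758$ ($C = 8 + \left(195879 - -191871\right) = 8 + \left(195879 + 191871\right) = 8 + 387750 = 387758$)
$g{\left(V \right)} = \frac{1}{-123 + V}$
$g{\left(-188 \right)} - \frac{C}{2 \cdot 9060 \frac{1}{-147675}} = \frac{1}{-123 - 188} - \frac{387758}{2 \cdot 9060 \frac{1}{-147675}} = \frac{1}{-311} - \frac{387758}{18120 \left(- \frac{1}{147675}\right)} = - \frac{1}{311} - \frac{387758}{- \frac{1208}{9845}} = - \frac{1}{311} - 387758 \left(- \frac{9845}{1208}\right) = - \frac{1}{311} - - \frac{1908738755}{604} = - \frac{1}{311} + \frac{1908738755}{604} = \frac{593617752201}{187844}$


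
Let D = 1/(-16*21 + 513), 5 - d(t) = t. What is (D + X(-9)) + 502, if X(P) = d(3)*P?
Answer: 85669/177 ≈ 484.01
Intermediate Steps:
d(t) = 5 - t
X(P) = 2*P (X(P) = (5 - 1*3)*P = (5 - 3)*P = 2*P)
D = 1/177 (D = 1/(-336 + 513) = 1/177 ≈ 0.0056497)
(D + X(-9)) + 502 = (1/177 + 2*(-9)) + 502 = (1/177 - 18) + 502 = -3185/177 + 502 = 85669/177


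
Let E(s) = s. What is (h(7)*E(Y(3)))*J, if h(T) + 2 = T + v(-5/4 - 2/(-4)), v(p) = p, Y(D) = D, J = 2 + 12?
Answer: 357/2 ≈ 178.50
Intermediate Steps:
J = 14
h(T) = -11/4 + T (h(T) = -2 + (T + (-5/4 - 2/(-4))) = -2 + (T + (-5*¼ - 2*(-¼))) = -2 + (T + (-5/4 + ½)) = -2 + (T - ¾) = -2 + (-¾ + T) = -11/4 + T)
(h(7)*E(Y(3)))*J = ((-11/4 + 7)*3)*14 = ((17/4)*3)*14 = (51/4)*14 = 357/2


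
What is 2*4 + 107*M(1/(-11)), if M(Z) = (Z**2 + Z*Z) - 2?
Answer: -24712/121 ≈ -204.23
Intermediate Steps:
M(Z) = -2 + 2*Z**2 (M(Z) = (Z**2 + Z**2) - 2 = 2*Z**2 - 2 = -2 + 2*Z**2)
2*4 + 107*M(1/(-11)) = 2*4 + 107*(-2 + 2*(1/(-11))**2) = 8 + 107*(-2 + 2*(-1/11)**2) = 8 + 107*(-2 + 2*(1/121)) = 8 + 107*(-2 + 2/121) = 8 + 107*(-240/121) = 8 - 25680/121 = -24712/121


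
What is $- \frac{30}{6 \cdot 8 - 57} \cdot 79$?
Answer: $\frac{790}{3} \approx 263.33$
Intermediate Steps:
$- \frac{30}{6 \cdot 8 - 57} \cdot 79 = - \frac{30}{48 - 57} \cdot 79 = - \frac{30}{-9} \cdot 79 = \left(-30\right) \left(- \frac{1}{9}\right) 79 = \frac{10}{3} \cdot 79 = \frac{790}{3}$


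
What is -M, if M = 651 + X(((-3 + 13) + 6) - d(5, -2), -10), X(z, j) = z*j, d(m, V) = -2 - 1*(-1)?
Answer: -481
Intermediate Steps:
d(m, V) = -1 (d(m, V) = -2 + 1 = -1)
X(z, j) = j*z
M = 481 (M = 651 - 10*(((-3 + 13) + 6) - 1*(-1)) = 651 - 10*((10 + 6) + 1) = 651 - 10*(16 + 1) = 651 - 10*17 = 651 - 170 = 481)
-M = -1*481 = -481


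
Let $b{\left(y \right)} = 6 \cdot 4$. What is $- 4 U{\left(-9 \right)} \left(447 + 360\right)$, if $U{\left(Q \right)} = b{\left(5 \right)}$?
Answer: $-77472$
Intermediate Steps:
$b{\left(y \right)} = 24$
$U{\left(Q \right)} = 24$
$- 4 U{\left(-9 \right)} \left(447 + 360\right) = \left(-4\right) 24 \left(447 + 360\right) = \left(-96\right) 807 = -77472$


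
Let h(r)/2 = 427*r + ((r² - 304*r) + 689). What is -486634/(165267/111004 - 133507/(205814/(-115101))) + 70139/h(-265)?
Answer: -17438014038512844259/3112614203174175474 ≈ -5.6024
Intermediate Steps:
h(r) = 1378 + 2*r² + 246*r (h(r) = 2*(427*r + ((r² - 304*r) + 689)) = 2*(427*r + (689 + r² - 304*r)) = 2*(689 + r² + 123*r) = 1378 + 2*r² + 246*r)
-486634/(165267/111004 - 133507/(205814/(-115101))) + 70139/h(-265) = -486634/(165267/111004 - 133507/(205814/(-115101))) + 70139/(1378 + 2*(-265)² + 246*(-265)) = -486634/(165267*(1/111004) - 133507/(205814*(-1/115101))) + 70139/(1378 + 2*70225 - 65190) = -486634/(165267/111004 - 133507/(-29402/16443)) + 70139/(1378 + 140450 - 65190) = -486634/(165267/111004 - 133507*(-16443/29402)) + 70139/76638 = -486634/(165267/111004 + 2195255601/29402) + 70139*(1/76638) = -486634/121843505956869/1631869804 + 70139/76638 = -486634*1631869804/121843505956869 + 70139/76638 = -794123330199736/121843505956869 + 70139/76638 = -17438014038512844259/3112614203174175474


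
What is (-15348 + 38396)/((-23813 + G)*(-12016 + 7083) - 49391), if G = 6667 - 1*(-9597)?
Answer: 11524/18594913 ≈ 0.00061974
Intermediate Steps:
G = 16264 (G = 6667 + 9597 = 16264)
(-15348 + 38396)/((-23813 + G)*(-12016 + 7083) - 49391) = (-15348 + 38396)/((-23813 + 16264)*(-12016 + 7083) - 49391) = 23048/(-7549*(-4933) - 49391) = 23048/(37239217 - 49391) = 23048/37189826 = 23048*(1/37189826) = 11524/18594913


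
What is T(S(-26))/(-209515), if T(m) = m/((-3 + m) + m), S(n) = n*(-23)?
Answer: -598/249951395 ≈ -2.3925e-6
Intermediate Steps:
S(n) = -23*n
T(m) = m/(-3 + 2*m)
T(S(-26))/(-209515) = ((-23*(-26))/(-3 + 2*(-23*(-26))))/(-209515) = (598/(-3 + 2*598))*(-1/209515) = (598/(-3 + 1196))*(-1/209515) = (598/1193)*(-1/209515) = -598/249951395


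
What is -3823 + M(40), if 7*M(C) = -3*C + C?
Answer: -26841/7 ≈ -3834.4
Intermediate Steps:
M(C) = -2*C/7 (M(C) = (-3*C + C)/7 = (-2*C)/7 = -2*C/7)
-3823 + M(40) = -3823 - 2/7*40 = -3823 - 80/7 = -26841/7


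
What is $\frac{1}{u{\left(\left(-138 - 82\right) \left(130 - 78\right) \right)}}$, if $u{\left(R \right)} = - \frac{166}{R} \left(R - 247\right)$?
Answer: $- \frac{440}{74617} \approx -0.0058968$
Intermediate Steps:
$u{\left(R \right)} = - \frac{166 \left(-247 + R\right)}{R}$ ($u{\left(R \right)} = - \frac{166}{R} \left(-247 + R\right) = - \frac{166 \left(-247 + R\right)}{R}$)
$\frac{1}{u{\left(\left(-138 - 82\right) \left(130 - 78\right) \right)}} = \frac{1}{-166 + \frac{41002}{\left(-138 - 82\right) \left(130 - 78\right)}} = \frac{1}{-166 + \frac{41002}{\left(-220\right) 52}} = \frac{1}{-166 + \frac{41002}{-11440}} = \frac{1}{-166 + 41002 \left(- \frac{1}{11440}\right)} = \frac{1}{-166 - \frac{1577}{440}} = \frac{1}{- \frac{74617}{440}} = - \frac{440}{74617}$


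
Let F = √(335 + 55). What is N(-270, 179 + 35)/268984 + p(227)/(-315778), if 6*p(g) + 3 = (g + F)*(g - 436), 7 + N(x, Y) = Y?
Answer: 3288602785/127408844328 + 209*√390/1894668 ≈ 0.027990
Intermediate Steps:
N(x, Y) = -7 + Y
F = √390 ≈ 19.748
p(g) = -½ + (-436 + g)*(g + √390)/6 (p(g) = -½ + ((g + √390)*(g - 436))/6 = -½ + ((g + √390)*(-436 + g))/6 = -½ + ((-436 + g)*(g + √390))/6 = -½ + (-436 + g)*(g + √390)/6)
N(-270, 179 + 35)/268984 + p(227)/(-315778) = (-7 + (179 + 35))/268984 + (-½ - 218/3*227 - 218*√390/3 + (⅙)*227² + (⅙)*227*√390)/(-315778) = (-7 + 214)*(1/268984) + (-½ - 49486/3 - 218*√390/3 + (⅙)*51529 + 227*√390/6)*(-1/315778) = 207*(1/268984) + (-½ - 49486/3 - 218*√390/3 + 51529/6 + 227*√390/6)*(-1/315778) = 207/268984 + (-23723/3 - 209*√390/6)*(-1/315778) = 207/268984 + (23723/947334 + 209*√390/1894668) = 3288602785/127408844328 + 209*√390/1894668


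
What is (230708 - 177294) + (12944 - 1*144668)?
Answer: -78310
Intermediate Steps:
(230708 - 177294) + (12944 - 1*144668) = 53414 + (12944 - 144668) = 53414 - 131724 = -78310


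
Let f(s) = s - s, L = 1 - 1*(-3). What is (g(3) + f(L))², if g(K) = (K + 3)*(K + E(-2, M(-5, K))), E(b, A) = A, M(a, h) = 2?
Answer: 900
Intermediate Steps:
g(K) = (2 + K)*(3 + K) (g(K) = (K + 3)*(K + 2) = (3 + K)*(2 + K) = (2 + K)*(3 + K))
L = 4 (L = 1 + 3 = 4)
f(s) = 0
(g(3) + f(L))² = ((6 + 3² + 5*3) + 0)² = ((6 + 9 + 15) + 0)² = (30 + 0)² = 30² = 900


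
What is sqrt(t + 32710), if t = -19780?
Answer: sqrt(12930) ≈ 113.71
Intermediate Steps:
sqrt(t + 32710) = sqrt(-19780 + 32710) = sqrt(12930)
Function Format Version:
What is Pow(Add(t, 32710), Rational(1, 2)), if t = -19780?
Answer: Pow(12930, Rational(1, 2)) ≈ 113.71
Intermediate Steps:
Pow(Add(t, 32710), Rational(1, 2)) = Pow(Add(-19780, 32710), Rational(1, 2)) = Pow(12930, Rational(1, 2))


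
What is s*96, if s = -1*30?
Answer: -2880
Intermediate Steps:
s = -30
s*96 = -30*96 = -2880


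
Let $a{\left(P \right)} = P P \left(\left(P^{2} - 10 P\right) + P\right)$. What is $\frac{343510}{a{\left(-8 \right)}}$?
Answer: $\frac{171755}{4352} \approx 39.466$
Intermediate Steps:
$a{\left(P \right)} = P^{2} \left(P^{2} - 9 P\right)$
$\frac{343510}{a{\left(-8 \right)}} = \frac{343510}{\left(-8\right)^{3} \left(-9 - 8\right)} = \frac{343510}{\left(-512\right) \left(-17\right)} = \frac{343510}{8704} = 343510 \cdot \frac{1}{8704} = \frac{171755}{4352}$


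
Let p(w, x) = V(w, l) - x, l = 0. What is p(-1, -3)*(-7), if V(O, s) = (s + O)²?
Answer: -28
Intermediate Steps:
V(O, s) = (O + s)²
p(w, x) = w² - x (p(w, x) = (w + 0)² - x = w² - x)
p(-1, -3)*(-7) = ((-1)² - 1*(-3))*(-7) = (1 + 3)*(-7) = 4*(-7) = -28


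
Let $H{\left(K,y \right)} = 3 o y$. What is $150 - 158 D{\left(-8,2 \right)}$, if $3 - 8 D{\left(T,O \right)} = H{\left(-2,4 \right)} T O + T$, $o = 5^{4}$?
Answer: $- \frac{9480269}{4} \approx -2.3701 \cdot 10^{6}$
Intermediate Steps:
$o = 625$
$H{\left(K,y \right)} = 1875 y$ ($H{\left(K,y \right)} = 3 \cdot 625 y = 1875 y$)
$D{\left(T,O \right)} = \frac{3}{8} - \frac{T}{8} - \frac{1875 O T}{2}$ ($D{\left(T,O \right)} = \frac{3}{8} - \frac{1875 \cdot 4 T O + T}{8} = \frac{3}{8} - \frac{7500 T O + T}{8} = \frac{3}{8} - \frac{7500 O T + T}{8} = \frac{3}{8} - \frac{T + 7500 O T}{8} = \frac{3}{8} - \left(\frac{T}{8} + \frac{1875 O T}{2}\right) = \frac{3}{8} - \frac{T}{8} - \frac{1875 O T}{2}$)
$150 - 158 D{\left(-8,2 \right)} = 150 - 158 \left(\frac{3}{8} - -1 - 1875 \left(-8\right)\right) = 150 - 158 \left(\frac{3}{8} + 1 + 15000\right) = 150 - \frac{9480869}{4} = - \frac{9480269}{4}$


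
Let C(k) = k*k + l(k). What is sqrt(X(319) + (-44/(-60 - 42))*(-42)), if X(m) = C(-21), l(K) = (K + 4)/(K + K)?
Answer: sqrt(215790078)/714 ≈ 20.574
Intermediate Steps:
l(K) = (4 + K)/(2*K) (l(K) = (4 + K)/((2*K)) = (4 + K)*(1/(2*K)) = (4 + K)/(2*K))
C(k) = k**2 + (4 + k)/(2*k) (C(k) = k*k + (4 + k)/(2*k) = k**2 + (4 + k)/(2*k))
X(m) = 18539/42 (X(m) = (2 + (-21)**3 + (1/2)*(-21))/(-21) = -(2 - 9261 - 21/2)/21 = -1/21*(-18539/2) = 18539/42)
sqrt(X(319) + (-44/(-60 - 42))*(-42)) = sqrt(18539/42 + (-44/(-60 - 42))*(-42)) = sqrt(18539/42 + (-44/(-102))*(-42)) = sqrt(18539/42 - 1/102*(-44)*(-42)) = sqrt(18539/42 + (22/51)*(-42)) = sqrt(18539/42 - 308/17) = sqrt(302227/714) = sqrt(215790078)/714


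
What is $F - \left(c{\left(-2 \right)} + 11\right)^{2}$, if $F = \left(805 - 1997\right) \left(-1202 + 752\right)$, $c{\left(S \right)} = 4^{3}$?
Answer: $530775$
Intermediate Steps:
$c{\left(S \right)} = 64$
$F = 536400$ ($F = \left(-1192\right) \left(-450\right) = 536400$)
$F - \left(c{\left(-2 \right)} + 11\right)^{2} = 536400 - \left(64 + 11\right)^{2} = 536400 - 75^{2} = 536400 - 5625 = 530775$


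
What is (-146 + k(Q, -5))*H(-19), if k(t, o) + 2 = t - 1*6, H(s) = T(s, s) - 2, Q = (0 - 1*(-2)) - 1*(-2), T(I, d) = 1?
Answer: 150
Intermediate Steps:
Q = 4 (Q = (0 + 2) + 2 = 2 + 2 = 4)
H(s) = -1 (H(s) = 1 - 2 = -1)
k(t, o) = -8 + t (k(t, o) = -2 + (t - 1*6) = -2 + (t - 6) = -2 + (-6 + t) = -8 + t)
(-146 + k(Q, -5))*H(-19) = (-146 + (-8 + 4))*(-1) = (-146 - 4)*(-1) = -150*(-1) = 150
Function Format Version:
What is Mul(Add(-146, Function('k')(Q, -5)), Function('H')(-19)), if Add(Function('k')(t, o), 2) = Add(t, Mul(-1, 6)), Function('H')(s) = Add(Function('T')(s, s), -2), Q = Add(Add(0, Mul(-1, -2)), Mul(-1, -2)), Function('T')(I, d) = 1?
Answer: 150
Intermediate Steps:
Q = 4 (Q = Add(Add(0, 2), 2) = Add(2, 2) = 4)
Function('H')(s) = -1 (Function('H')(s) = Add(1, -2) = -1)
Function('k')(t, o) = Add(-8, t) (Function('k')(t, o) = Add(-2, Add(t, Mul(-1, 6))) = Add(-2, Add(t, -6)) = Add(-2, Add(-6, t)) = Add(-8, t))
Mul(Add(-146, Function('k')(Q, -5)), Function('H')(-19)) = Mul(Add(-146, Add(-8, 4)), -1) = Mul(Add(-146, -4), -1) = Mul(-150, -1) = 150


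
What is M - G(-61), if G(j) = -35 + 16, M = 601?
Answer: 620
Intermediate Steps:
G(j) = -19
M - G(-61) = 601 - 1*(-19) = 601 + 19 = 620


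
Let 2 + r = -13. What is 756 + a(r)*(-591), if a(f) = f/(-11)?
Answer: -549/11 ≈ -49.909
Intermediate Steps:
r = -15 (r = -2 - 13 = -15)
a(f) = -f/11 (a(f) = f*(-1/11) = -f/11)
756 + a(r)*(-591) = 756 - 1/11*(-15)*(-591) = 756 + (15/11)*(-591) = 756 - 8865/11 = -549/11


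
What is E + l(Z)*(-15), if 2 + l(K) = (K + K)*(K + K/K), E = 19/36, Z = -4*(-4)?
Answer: -292661/36 ≈ -8129.5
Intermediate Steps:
Z = 16
E = 19/36 (E = 19*(1/36) = 19/36 ≈ 0.52778)
l(K) = -2 + 2*K*(1 + K) (l(K) = -2 + (K + K)*(K + K/K) = -2 + (2*K)*(K + 1) = -2 + (2*K)*(1 + K) = -2 + 2*K*(1 + K))
E + l(Z)*(-15) = 19/36 + (-2 + 2*16 + 2*16**2)*(-15) = 19/36 + (-2 + 32 + 2*256)*(-15) = 19/36 + (-2 + 32 + 512)*(-15) = 19/36 + 542*(-15) = 19/36 - 8130 = -292661/36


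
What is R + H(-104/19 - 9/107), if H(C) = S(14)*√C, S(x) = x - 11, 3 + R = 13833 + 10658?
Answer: 24488 + 3*I*√22970867/2033 ≈ 24488.0 + 7.0725*I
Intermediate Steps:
R = 24488 (R = -3 + (13833 + 10658) = -3 + 24491 = 24488)
S(x) = -11 + x
H(C) = 3*√C (H(C) = (-11 + 14)*√C = 3*√C)
R + H(-104/19 - 9/107) = 24488 + 3*√(-104/19 - 9/107) = 24488 + 3*√(-11299/2033) = 24488 + 3*(I*√22970867/2033) = 24488 + 3*I*√22970867/2033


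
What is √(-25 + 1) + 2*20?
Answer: 40 + 2*I*√6 ≈ 40.0 + 4.899*I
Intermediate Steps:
√(-25 + 1) + 2*20 = √(-24) + 40 = 2*I*√6 + 40 = 40 + 2*I*√6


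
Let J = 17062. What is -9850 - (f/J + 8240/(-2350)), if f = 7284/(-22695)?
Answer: -5973355067424/606647941 ≈ -9846.5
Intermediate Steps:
f = -2428/7565 (f = 7284*(-1/22695) = -2428/7565 ≈ -0.32095)
-9850 - (f/J + 8240/(-2350)) = -9850 - (-2428/7565/17062 + 8240/(-2350)) = -9850 - (-2428/7565*1/17062 + 8240*(-1/2350)) = -9850 - (-1214/64537015 - 824/235) = -9850 - 1*(-2127151426/606647941) = -9850 + 2127151426/606647941 = -5973355067424/606647941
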